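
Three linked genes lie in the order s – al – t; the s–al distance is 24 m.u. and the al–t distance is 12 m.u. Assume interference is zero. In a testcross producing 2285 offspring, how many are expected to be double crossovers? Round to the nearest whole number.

66

Map distances give recombination frequencies of 0.240 and 0.120 for the two intervals.
With no interference, expected double-crossover frequency = 0.240 × 0.120 = 0.02880.
Expected number = 0.02880 × 2285 = 65.81 ≈ 66.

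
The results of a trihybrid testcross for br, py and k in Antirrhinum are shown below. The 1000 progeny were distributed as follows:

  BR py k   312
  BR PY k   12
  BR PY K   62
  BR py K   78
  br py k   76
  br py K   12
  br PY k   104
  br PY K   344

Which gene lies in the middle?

The two most frequent reciprocal classes, BR py k and br PY K, are the parental types, so the F1 was BR py k / br PY K.
The two rarest classes, BR PY k and br py K, are the double crossovers. Comparing them with the parentals, only the py allele has switched, so py is the middle locus and the order is br – py – k.

py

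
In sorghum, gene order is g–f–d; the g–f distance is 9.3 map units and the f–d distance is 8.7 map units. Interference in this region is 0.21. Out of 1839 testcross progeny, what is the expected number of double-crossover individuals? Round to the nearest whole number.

12

Map distances give recombination frequencies of 0.093 and 0.087 for the two intervals.
With interference 0.21 (so coincidence = 0.79), expected double-crossover frequency = 0.093 × 0.087 × 0.79 = 0.00639.
Expected number = 0.00639 × 1839 = 11.75 ≈ 12.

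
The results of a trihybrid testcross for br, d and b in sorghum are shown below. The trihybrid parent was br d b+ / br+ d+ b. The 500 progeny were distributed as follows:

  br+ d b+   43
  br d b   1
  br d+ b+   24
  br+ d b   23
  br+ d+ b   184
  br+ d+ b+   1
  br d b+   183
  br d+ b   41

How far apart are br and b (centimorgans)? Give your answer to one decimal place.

17.2 centimorgans

The two rarest classes, br d b and br+ d+ b+, are the double crossovers. Comparing them with the parentals, only the b allele has switched, so b is the middle locus and the order is br – b – d.
Crossovers in the br–b interval produce the single-crossover classes br+ d b+ and br d+ b (43 + 41 = 84) plus the double crossovers (2).
RF(br–b) = (84 + 2) / 500 = 86/500 = 0.1720 → 17.2 centimorgans.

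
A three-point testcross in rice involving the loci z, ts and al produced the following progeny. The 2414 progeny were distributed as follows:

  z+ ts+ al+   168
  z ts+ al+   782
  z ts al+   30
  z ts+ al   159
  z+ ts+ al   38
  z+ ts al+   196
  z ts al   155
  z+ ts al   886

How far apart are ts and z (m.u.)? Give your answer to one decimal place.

The two most frequent reciprocal classes, z+ ts al and z ts+ al+, are the parental types, so the F1 was z+ ts al / z ts+ al+.
The two rarest classes, z+ ts+ al and z ts al+, are the double crossovers. Comparing them with the parentals, only the ts allele has switched, so ts is the middle locus and the order is al – ts – z.
Crossovers in the ts–z interval produce the single-crossover classes z ts al and z+ ts+ al+ (155 + 168 = 323) plus the double crossovers (68).
RF(ts–z) = (323 + 68) / 2414 = 391/2414 = 0.1620 → 16.2 m.u.

16.2 m.u.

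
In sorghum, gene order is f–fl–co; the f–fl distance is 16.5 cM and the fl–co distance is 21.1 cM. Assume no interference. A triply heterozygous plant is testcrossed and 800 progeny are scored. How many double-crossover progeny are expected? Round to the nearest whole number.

28

Map distances give recombination frequencies of 0.165 and 0.211 for the two intervals.
With no interference, expected double-crossover frequency = 0.165 × 0.211 = 0.03482.
Expected number = 0.03482 × 800 = 27.85 ≈ 28.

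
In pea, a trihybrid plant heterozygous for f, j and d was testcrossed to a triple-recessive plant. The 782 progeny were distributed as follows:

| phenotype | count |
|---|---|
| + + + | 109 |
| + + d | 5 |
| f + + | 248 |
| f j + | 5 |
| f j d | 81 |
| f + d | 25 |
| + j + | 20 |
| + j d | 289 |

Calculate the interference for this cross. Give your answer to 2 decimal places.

The two most frequent reciprocal classes, f + + and + j d, are the parental types, so the F1 was f + + / + j d.
The two rarest classes, f j + and + + d, are the double crossovers. Comparing them with the parentals, only the j allele has switched, so j is the middle locus and the order is f – j – d.
f–j: (190 + 10)/782 = 0.2558; j–d: (45 + 10)/782 = 0.0703.
Expected DCO frequency = 0.2558 × 0.0703 ≈ 0.01798; observed = 10/782 ≈ 0.01279.
Coefficient of coincidence = 0.01279/0.01798 ≈ 0.71; interference = 1 − 0.71 = 0.29.

0.29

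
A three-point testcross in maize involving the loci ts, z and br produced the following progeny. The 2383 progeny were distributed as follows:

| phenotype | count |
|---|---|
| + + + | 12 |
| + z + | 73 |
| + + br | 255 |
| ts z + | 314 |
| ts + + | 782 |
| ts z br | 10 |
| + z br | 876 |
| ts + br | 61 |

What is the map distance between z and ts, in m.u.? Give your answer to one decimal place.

The two most frequent reciprocal classes, ts + + and + z br, are the parental types, so the F1 was ts + + / + z br.
The two rarest classes, + + + and ts z br, are the double crossovers. Comparing them with the parentals, only the ts allele has switched, so ts is the middle locus and the order is br – ts – z.
Crossovers in the ts–z interval produce the single-crossover classes ts z + and + + br (314 + 255 = 569) plus the double crossovers (22).
RF(ts–z) = (569 + 22) / 2383 = 591/2383 = 0.2480 → 24.8 m.u.

24.8 m.u.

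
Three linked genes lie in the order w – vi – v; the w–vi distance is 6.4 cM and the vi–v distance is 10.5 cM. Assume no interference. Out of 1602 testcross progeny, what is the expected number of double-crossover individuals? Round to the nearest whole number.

11

Map distances give recombination frequencies of 0.064 and 0.105 for the two intervals.
With no interference, expected double-crossover frequency = 0.064 × 0.105 = 0.00672.
Expected number = 0.00672 × 1602 = 10.77 ≈ 11.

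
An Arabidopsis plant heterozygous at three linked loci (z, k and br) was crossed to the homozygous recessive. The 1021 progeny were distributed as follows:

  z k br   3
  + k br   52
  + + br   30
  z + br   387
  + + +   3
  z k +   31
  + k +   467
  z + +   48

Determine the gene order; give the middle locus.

The two most frequent reciprocal classes, z + br and + k +, are the parental types, so the F1 was z + br / + k +.
The two rarest classes, z k br and + + +, are the double crossovers. Comparing them with the parentals, only the k allele has switched, so k is the middle locus and the order is br – k – z.

k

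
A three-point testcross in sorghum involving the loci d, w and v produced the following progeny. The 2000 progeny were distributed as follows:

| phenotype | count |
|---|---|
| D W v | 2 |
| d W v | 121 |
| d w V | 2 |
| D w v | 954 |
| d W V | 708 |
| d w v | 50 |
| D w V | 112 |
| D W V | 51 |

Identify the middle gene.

w

The two most frequent reciprocal classes, D w v and d W V, are the parental types, so the F1 was D w v / d W V.
The two rarest classes, D W v and d w V, are the double crossovers. Comparing them with the parentals, only the w allele has switched, so w is the middle locus and the order is d – w – v.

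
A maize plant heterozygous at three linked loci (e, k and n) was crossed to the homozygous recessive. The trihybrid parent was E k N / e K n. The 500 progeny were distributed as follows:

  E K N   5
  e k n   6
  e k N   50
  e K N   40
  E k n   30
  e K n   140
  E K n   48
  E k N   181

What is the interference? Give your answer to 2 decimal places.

0.38

The two rarest classes, E K N and e k n, are the double crossovers. Comparing them with the parentals, only the k allele has switched, so k is the middle locus and the order is n – k – e.
n–k: (70 + 11)/500 = 0.1620; k–e: (98 + 11)/500 = 0.2180.
Expected DCO frequency = 0.1620 × 0.2180 ≈ 0.03532; observed = 11/500 ≈ 0.02200.
Coefficient of coincidence = 0.02200/0.03532 ≈ 0.62; interference = 1 − 0.62 = 0.38.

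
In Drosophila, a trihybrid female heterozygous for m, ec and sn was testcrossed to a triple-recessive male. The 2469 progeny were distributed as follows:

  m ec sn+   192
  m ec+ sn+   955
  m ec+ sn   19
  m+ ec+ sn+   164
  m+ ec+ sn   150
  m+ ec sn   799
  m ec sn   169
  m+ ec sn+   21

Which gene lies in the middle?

The two most frequent reciprocal classes, m+ ec sn and m ec+ sn+, are the parental types, so the F1 was m+ ec sn / m ec+ sn+.
The two rarest classes, m+ ec sn+ and m ec+ sn, are the double crossovers. Comparing them with the parentals, only the sn allele has switched, so sn is the middle locus and the order is m – sn – ec.

sn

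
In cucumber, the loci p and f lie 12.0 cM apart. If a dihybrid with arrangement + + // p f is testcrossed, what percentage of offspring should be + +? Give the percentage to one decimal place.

A map distance of 12.0 cM corresponds to a recombination frequency of 0.120.
The F1 is + + / p f, so + + is a parental gamete class with expected frequency (1 − r)/2 = 0.880/2 = 0.4400.
That is 0.4400 = 44.0% of the progeny.

44.0%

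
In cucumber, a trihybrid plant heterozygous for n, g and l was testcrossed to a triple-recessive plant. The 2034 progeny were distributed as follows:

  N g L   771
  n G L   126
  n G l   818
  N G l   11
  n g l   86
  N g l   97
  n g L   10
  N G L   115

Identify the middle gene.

n

The two most frequent reciprocal classes, N g L and n G l, are the parental types, so the F1 was N g L / n G l.
The two rarest classes, n g L and N G l, are the double crossovers. Comparing them with the parentals, only the n allele has switched, so n is the middle locus and the order is l – n – g.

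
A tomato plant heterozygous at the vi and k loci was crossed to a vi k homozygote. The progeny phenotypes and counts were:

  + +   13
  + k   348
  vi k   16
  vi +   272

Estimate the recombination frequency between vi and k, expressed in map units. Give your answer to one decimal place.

The two most frequent classes, + k (348) and vi + (272), are the parental types, so the F1 was + k / vi +.
The recombinant classes are + + and vi k: 13 + 16 = 29.
Recombination frequency = 29/649 = 0.0447 ≈ 4.5%, i.e. 4.5 map units.

4.5 map units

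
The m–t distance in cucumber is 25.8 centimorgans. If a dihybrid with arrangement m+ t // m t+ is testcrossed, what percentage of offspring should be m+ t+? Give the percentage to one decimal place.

12.9%

A map distance of 25.8 centimorgans corresponds to a recombination frequency of 0.258.
The F1 is m+ t / m t+, so m+ t+ is a recombinant gamete class with expected frequency r/2 = 0.258/2 = 0.1290.
That is 0.1290 = 12.9% of the progeny.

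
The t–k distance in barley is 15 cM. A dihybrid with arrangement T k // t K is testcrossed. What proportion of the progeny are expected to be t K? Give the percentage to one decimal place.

A map distance of 15 cM corresponds to a recombination frequency of 0.150.
The F1 is T k / t K, so t K is a parental gamete class with expected frequency (1 − r)/2 = 0.850/2 = 0.4250.
That is 0.4250 = 42.5% of the progeny.

42.5%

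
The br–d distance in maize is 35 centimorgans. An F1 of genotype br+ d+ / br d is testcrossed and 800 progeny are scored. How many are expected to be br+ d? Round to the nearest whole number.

140

A map distance of 35 centimorgans corresponds to a recombination frequency of 0.350.
The F1 is br+ d+ / br d, so br+ d is a recombinant gamete class with expected frequency r/2 = 0.350/2 = 0.1750.
Expected number = 0.1750 × 800 = 140.00 ≈ 140.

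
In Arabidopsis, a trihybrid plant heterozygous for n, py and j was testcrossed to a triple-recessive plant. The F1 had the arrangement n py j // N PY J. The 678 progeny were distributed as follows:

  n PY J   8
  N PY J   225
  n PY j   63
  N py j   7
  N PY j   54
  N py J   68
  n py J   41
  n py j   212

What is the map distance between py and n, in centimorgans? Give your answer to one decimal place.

The two rarest classes, N py j and n PY J, are the double crossovers. Comparing them with the parentals, only the n allele has switched, so n is the middle locus and the order is py – n – j.
Crossovers in the py–n interval produce the single-crossover classes n PY j and N py J (63 + 68 = 131) plus the double crossovers (15).
RF(py–n) = (131 + 15) / 678 = 146/678 = 0.2153 → 21.5 centimorgans.

21.5 centimorgans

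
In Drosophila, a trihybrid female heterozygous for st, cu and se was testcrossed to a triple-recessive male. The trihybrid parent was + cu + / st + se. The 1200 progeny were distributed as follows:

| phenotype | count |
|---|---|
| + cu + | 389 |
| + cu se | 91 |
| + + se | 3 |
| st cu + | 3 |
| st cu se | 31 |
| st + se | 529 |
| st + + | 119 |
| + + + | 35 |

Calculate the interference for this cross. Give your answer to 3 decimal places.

The two rarest classes, st cu + and + + se, are the double crossovers. Comparing them with the parentals, only the st allele has switched, so st is the middle locus and the order is cu – st – se.
cu–st: (66 + 6)/1200 = 0.0600; st–se: (210 + 6)/1200 = 0.1800.
Expected DCO frequency = 0.0600 × 0.1800 ≈ 0.01080; observed = 6/1200 ≈ 0.00500.
Coefficient of coincidence = 0.00500/0.01080 ≈ 0.463; interference = 1 − 0.463 = 0.537.

0.537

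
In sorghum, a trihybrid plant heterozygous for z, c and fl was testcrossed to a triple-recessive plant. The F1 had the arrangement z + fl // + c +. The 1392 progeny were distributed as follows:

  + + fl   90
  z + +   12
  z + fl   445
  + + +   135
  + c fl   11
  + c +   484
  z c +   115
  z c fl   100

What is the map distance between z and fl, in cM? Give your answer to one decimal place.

16.4 cM

The two rarest classes, z + + and + c fl, are the double crossovers. Comparing them with the parentals, only the fl allele has switched, so fl is the middle locus and the order is z – fl – c.
Crossovers in the z–fl interval produce the single-crossover classes + + fl and z c + (90 + 115 = 205) plus the double crossovers (23).
RF(z–fl) = (205 + 23) / 1392 = 228/1392 = 0.1638 → 16.4 cM.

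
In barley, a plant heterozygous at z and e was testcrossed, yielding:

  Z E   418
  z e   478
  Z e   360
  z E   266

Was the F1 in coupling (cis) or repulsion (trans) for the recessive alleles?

cis

The two most frequent classes are Z E (418) and z e (478); these are the parental (non-recombinant) types.
So the F1 carried Z E on one chromosome and z e on the other — the recessive alleles are on the same chromosome (cis / coupling).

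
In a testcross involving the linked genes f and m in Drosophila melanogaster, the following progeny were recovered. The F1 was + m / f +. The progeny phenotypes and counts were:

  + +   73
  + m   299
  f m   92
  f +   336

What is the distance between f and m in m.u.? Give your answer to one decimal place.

The recombinant classes are + + and f m: 73 + 92 = 165.
Recombination frequency = 165/800 = 0.2062 ≈ 20.6%, i.e. 20.6 m.u.

20.6 m.u.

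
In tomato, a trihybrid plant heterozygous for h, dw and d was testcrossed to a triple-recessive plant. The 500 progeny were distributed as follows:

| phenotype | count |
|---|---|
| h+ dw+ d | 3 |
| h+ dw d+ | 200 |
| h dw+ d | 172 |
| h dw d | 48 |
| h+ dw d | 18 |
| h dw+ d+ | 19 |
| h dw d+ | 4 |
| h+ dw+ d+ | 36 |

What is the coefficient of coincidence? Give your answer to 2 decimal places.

0.87

The two most frequent reciprocal classes, h dw+ d and h+ dw d+, are the parental types, so the F1 was h dw+ d / h+ dw d+.
The two rarest classes, h+ dw+ d and h dw d+, are the double crossovers. Comparing them with the parentals, only the h allele has switched, so h is the middle locus and the order is d – h – dw.
d–h: (37 + 7)/500 = 0.0880; h–dw: (84 + 7)/500 = 0.1820.
Expected DCO frequency = 0.0880 × 0.1820 ≈ 0.01602; observed = 7/500 ≈ 0.01400.
Coefficient of coincidence = 0.01400/0.01602 ≈ 0.87.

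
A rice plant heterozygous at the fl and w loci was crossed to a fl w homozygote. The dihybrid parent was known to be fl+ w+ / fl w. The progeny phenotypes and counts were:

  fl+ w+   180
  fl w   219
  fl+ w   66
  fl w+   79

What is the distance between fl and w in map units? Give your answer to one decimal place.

The recombinant classes are fl+ w and fl w+: 66 + 79 = 145.
Recombination frequency = 145/544 = 0.2665 ≈ 26.7%, i.e. 26.7 map units.

26.7 map units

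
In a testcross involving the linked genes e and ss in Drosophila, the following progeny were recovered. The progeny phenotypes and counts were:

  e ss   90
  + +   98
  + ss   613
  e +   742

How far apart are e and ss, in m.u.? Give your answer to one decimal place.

The two most frequent classes, + ss (613) and e + (742), are the parental types, so the F1 was + ss / e +.
The recombinant classes are + + and e ss: 98 + 90 = 188.
Recombination frequency = 188/1543 = 0.1218 ≈ 12.2%, i.e. 12.2 m.u.

12.2 m.u.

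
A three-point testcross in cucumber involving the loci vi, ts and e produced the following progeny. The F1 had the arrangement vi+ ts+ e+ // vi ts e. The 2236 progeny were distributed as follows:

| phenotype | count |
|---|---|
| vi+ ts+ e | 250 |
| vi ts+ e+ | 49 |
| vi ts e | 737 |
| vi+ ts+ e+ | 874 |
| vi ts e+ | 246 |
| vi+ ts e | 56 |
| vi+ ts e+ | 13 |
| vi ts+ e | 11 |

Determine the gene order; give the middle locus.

The two rarest classes, vi+ ts e+ and vi ts+ e, are the double crossovers. Comparing them with the parentals, only the ts allele has switched, so ts is the middle locus and the order is vi – ts – e.

ts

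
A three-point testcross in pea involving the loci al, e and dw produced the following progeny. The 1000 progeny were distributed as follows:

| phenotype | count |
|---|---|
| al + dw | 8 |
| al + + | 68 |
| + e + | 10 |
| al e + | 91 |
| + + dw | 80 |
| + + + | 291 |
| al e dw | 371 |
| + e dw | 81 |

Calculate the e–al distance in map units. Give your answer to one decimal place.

The two most frequent reciprocal classes, + + + and al e dw, are the parental types, so the F1 was + + + / al e dw.
The two rarest classes, + e + and al + dw, are the double crossovers. Comparing them with the parentals, only the e allele has switched, so e is the middle locus and the order is dw – e – al.
Crossovers in the e–al interval produce the single-crossover classes al + + and + e dw (68 + 81 = 149) plus the double crossovers (18).
RF(e–al) = (149 + 18) / 1000 = 167/1000 = 0.1670 → 16.7 map units.

16.7 map units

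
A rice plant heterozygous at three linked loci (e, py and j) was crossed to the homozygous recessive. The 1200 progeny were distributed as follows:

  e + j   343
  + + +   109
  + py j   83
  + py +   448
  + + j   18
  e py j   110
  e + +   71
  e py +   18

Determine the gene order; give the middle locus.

The two most frequent reciprocal classes, e + j and + py +, are the parental types, so the F1 was e + j / + py +.
The two rarest classes, + + j and e py +, are the double crossovers. Comparing them with the parentals, only the e allele has switched, so e is the middle locus and the order is py – e – j.

e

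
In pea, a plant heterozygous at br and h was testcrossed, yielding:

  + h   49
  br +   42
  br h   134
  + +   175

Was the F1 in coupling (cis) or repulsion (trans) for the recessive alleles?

cis

The two most frequent classes are + + (175) and br h (134); these are the parental (non-recombinant) types.
So the F1 carried + + on one chromosome and br h on the other — the recessive alleles are on the same chromosome (cis / coupling).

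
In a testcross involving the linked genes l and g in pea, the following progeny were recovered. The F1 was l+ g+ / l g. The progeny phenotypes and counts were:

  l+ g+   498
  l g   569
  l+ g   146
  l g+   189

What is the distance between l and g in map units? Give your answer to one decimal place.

The recombinant classes are l+ g and l g+: 146 + 189 = 335.
Recombination frequency = 335/1402 = 0.2389 ≈ 23.9%, i.e. 23.9 map units.

23.9 map units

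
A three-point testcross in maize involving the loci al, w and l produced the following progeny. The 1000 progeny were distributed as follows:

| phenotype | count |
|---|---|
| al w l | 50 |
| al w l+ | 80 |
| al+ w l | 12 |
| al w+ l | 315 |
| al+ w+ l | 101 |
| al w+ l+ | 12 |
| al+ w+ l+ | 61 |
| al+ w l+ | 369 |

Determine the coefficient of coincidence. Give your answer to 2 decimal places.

The two most frequent reciprocal classes, al w+ l and al+ w l+, are the parental types, so the F1 was al w+ l / al+ w l+.
The two rarest classes, al w+ l+ and al+ w l, are the double crossovers. Comparing them with the parentals, only the l allele has switched, so l is the middle locus and the order is w – l – al.
w–l: (111 + 24)/1000 = 0.1350; l–al: (181 + 24)/1000 = 0.2050.
Expected DCO frequency = 0.1350 × 0.2050 ≈ 0.02768; observed = 24/1000 ≈ 0.02400.
Coefficient of coincidence = 0.02400/0.02768 ≈ 0.87.

0.87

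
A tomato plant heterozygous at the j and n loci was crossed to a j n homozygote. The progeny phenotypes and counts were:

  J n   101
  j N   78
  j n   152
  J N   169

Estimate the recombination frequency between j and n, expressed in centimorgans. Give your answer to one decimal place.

The two most frequent classes, J N (169) and j n (152), are the parental types, so the F1 was J N / j n.
The recombinant classes are J n and j N: 101 + 78 = 179.
Recombination frequency = 179/500 = 0.3580 ≈ 35.8%, i.e. 35.8 centimorgans.

35.8 centimorgans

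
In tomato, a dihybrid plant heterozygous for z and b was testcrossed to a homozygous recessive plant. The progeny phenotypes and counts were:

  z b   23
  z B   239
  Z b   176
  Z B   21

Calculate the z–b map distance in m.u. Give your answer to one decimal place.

9.6 m.u.

The two most frequent classes, Z b (176) and z B (239), are the parental types, so the F1 was Z b / z B.
The recombinant classes are Z B and z b: 21 + 23 = 44.
Recombination frequency = 44/459 = 0.0959 ≈ 9.6%, i.e. 9.6 m.u.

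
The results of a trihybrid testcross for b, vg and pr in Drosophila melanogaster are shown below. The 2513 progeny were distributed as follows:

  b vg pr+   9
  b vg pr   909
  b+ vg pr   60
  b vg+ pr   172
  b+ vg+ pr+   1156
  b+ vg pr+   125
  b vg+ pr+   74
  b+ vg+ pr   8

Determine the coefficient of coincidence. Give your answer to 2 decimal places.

0.90

The two most frequent reciprocal classes, b+ vg+ pr+ and b vg pr, are the parental types, so the F1 was b+ vg+ pr+ / b vg pr.
The two rarest classes, b+ vg+ pr and b vg pr+, are the double crossovers. Comparing them with the parentals, only the pr allele has switched, so pr is the middle locus and the order is b – pr – vg.
b–pr: (134 + 17)/2513 = 0.0601; pr–vg: (297 + 17)/2513 = 0.1250.
Expected DCO frequency = 0.0601 × 0.1250 ≈ 0.00751; observed = 17/2513 ≈ 0.00676.
Coefficient of coincidence = 0.00676/0.00751 ≈ 0.90.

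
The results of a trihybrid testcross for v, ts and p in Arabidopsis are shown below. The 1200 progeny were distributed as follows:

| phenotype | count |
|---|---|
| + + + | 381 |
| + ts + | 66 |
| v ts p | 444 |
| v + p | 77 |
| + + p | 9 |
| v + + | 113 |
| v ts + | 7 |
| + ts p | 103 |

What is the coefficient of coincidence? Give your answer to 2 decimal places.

The two most frequent reciprocal classes, + + + and v ts p, are the parental types, so the F1 was + + + / v ts p.
The two rarest classes, + + p and v ts +, are the double crossovers. Comparing them with the parentals, only the p allele has switched, so p is the middle locus and the order is v – p – ts.
v–p: (216 + 16)/1200 = 0.1933; p–ts: (143 + 16)/1200 = 0.1325.
Expected DCO frequency = 0.1933 × 0.1325 ≈ 0.02561; observed = 16/1200 ≈ 0.01333.
Coefficient of coincidence = 0.01333/0.02561 ≈ 0.52.

0.52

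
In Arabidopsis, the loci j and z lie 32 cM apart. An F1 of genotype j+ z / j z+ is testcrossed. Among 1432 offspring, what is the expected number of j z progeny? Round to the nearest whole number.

A map distance of 32 cM corresponds to a recombination frequency of 0.320.
The F1 is j+ z / j z+, so j z is a recombinant gamete class with expected frequency r/2 = 0.320/2 = 0.1600.
Expected number = 0.1600 × 1432 = 229.12 ≈ 229.

229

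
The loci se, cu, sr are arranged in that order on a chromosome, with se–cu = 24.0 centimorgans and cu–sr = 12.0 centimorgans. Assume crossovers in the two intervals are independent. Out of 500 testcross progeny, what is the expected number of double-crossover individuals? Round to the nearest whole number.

14

Map distances give recombination frequencies of 0.240 and 0.120 for the two intervals.
With no interference, expected double-crossover frequency = 0.240 × 0.120 = 0.02880.
Expected number = 0.02880 × 500 = 14.40 ≈ 14.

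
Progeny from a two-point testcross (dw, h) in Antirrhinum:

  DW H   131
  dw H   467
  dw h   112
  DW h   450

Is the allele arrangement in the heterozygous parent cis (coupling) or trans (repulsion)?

The two most frequent classes are DW h (450) and dw H (467); these are the parental (non-recombinant) types.
So the F1 carried DW h on one chromosome and dw H on the other — the recessive alleles are on opposite chromosomes (trans / repulsion).

trans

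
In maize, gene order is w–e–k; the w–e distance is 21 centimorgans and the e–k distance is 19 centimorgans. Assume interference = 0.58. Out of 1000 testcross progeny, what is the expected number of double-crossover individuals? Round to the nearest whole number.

Map distances give recombination frequencies of 0.210 and 0.190 for the two intervals.
With interference 0.58 (so coincidence = 0.42), expected double-crossover frequency = 0.210 × 0.190 × 0.42 = 0.01676.
Expected number = 0.01676 × 1000 = 16.76 ≈ 17.

17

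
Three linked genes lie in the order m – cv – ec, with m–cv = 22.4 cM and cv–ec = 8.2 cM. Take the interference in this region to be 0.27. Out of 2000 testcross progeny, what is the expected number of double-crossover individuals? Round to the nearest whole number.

27

Map distances give recombination frequencies of 0.224 and 0.082 for the two intervals.
With interference 0.27 (so coincidence = 0.73), expected double-crossover frequency = 0.224 × 0.082 × 0.73 = 0.01341.
Expected number = 0.01341 × 2000 = 26.82 ≈ 27.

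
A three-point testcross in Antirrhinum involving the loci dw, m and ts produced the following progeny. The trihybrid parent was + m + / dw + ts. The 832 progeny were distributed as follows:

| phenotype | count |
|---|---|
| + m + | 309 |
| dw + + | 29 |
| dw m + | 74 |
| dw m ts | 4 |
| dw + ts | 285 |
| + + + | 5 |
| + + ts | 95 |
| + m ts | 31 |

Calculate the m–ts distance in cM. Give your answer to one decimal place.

8.3 cM

The two rarest classes, + + + and dw m ts, are the double crossovers. Comparing them with the parentals, only the m allele has switched, so m is the middle locus and the order is ts – m – dw.
Crossovers in the ts–m interval produce the single-crossover classes + m ts and dw + + (31 + 29 = 60) plus the double crossovers (9).
RF(ts–m) = (60 + 9) / 832 = 69/832 = 0.0829 → 8.3 cM.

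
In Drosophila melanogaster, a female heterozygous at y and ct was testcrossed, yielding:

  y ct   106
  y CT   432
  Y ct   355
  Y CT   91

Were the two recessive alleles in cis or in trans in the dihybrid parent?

trans

The two most frequent classes are Y ct (355) and y CT (432); these are the parental (non-recombinant) types.
So the F1 carried Y ct on one chromosome and y CT on the other — the recessive alleles are on opposite chromosomes (trans / repulsion).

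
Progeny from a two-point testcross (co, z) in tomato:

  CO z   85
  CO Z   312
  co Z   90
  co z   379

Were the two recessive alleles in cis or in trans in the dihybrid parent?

The two most frequent classes are CO Z (312) and co z (379); these are the parental (non-recombinant) types.
So the F1 carried CO Z on one chromosome and co z on the other — the recessive alleles are on the same chromosome (cis / coupling).

cis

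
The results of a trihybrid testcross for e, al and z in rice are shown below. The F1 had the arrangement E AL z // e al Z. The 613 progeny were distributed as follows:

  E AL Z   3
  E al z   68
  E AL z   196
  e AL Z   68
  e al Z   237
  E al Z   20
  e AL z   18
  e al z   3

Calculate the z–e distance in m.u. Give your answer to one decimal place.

The two rarest classes, E AL Z and e al z, are the double crossovers. Comparing them with the parentals, only the z allele has switched, so z is the middle locus and the order is e – z – al.
Crossovers in the e–z interval produce the single-crossover classes e AL z and E al Z (18 + 20 = 38) plus the double crossovers (6).
RF(e–z) = (38 + 6) / 613 = 44/613 = 0.0718 → 7.2 m.u.

7.2 m.u.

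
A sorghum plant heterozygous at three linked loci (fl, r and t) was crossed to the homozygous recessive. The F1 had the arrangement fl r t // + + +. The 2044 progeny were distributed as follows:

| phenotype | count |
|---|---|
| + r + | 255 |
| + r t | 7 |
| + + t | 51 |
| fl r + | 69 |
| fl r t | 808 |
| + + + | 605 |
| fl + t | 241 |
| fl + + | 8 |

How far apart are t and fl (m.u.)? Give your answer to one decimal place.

The two rarest classes, + r t and fl + +, are the double crossovers. Comparing them with the parentals, only the fl allele has switched, so fl is the middle locus and the order is r – fl – t.
Crossovers in the fl–t interval produce the single-crossover classes fl r + and + + t (69 + 51 = 120) plus the double crossovers (15).
RF(fl–t) = (120 + 15) / 2044 = 135/2044 = 0.0660 → 6.6 m.u.

6.6 m.u.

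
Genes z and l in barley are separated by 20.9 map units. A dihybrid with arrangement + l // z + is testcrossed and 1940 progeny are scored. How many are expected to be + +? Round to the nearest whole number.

A map distance of 20.9 map units corresponds to a recombination frequency of 0.209.
The F1 is + l / z +, so + + is a recombinant gamete class with expected frequency r/2 = 0.209/2 = 0.1045.
Expected number = 0.1045 × 1940 = 202.73 ≈ 203.

203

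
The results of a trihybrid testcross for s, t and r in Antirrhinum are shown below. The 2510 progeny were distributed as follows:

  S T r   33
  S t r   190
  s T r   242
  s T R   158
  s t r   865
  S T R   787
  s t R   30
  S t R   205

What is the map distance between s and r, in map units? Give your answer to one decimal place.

16.4 map units

The two most frequent reciprocal classes, S T R and s t r, are the parental types, so the F1 was S T R / s t r.
The two rarest classes, S T r and s t R, are the double crossovers. Comparing them with the parentals, only the r allele has switched, so r is the middle locus and the order is s – r – t.
Crossovers in the s–r interval produce the single-crossover classes s T R and S t r (158 + 190 = 348) plus the double crossovers (63).
RF(s–r) = (348 + 63) / 2510 = 411/2510 = 0.1637 → 16.4 map units.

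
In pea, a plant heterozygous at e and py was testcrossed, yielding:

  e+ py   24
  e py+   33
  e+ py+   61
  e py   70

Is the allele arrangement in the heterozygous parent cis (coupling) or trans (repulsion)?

cis

The two most frequent classes are e+ py+ (61) and e py (70); these are the parental (non-recombinant) types.
So the F1 carried e+ py+ on one chromosome and e py on the other — the recessive alleles are on the same chromosome (cis / coupling).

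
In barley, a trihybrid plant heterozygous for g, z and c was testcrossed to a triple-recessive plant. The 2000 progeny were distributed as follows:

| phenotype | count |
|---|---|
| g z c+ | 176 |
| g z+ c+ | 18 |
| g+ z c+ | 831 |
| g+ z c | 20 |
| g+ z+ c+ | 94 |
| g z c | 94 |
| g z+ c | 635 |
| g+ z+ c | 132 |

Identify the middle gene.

c

The two most frequent reciprocal classes, g z+ c and g+ z c+, are the parental types, so the F1 was g z+ c / g+ z c+.
The two rarest classes, g z+ c+ and g+ z c, are the double crossovers. Comparing them with the parentals, only the c allele has switched, so c is the middle locus and the order is z – c – g.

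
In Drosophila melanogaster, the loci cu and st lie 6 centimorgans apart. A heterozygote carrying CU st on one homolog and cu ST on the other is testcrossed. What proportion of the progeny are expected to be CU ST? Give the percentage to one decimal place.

A map distance of 6 centimorgans corresponds to a recombination frequency of 0.060.
The F1 is CU st / cu ST, so CU ST is a recombinant gamete class with expected frequency r/2 = 0.060/2 = 0.0300.
That is 0.0300 = 3.0% of the progeny.

3.0%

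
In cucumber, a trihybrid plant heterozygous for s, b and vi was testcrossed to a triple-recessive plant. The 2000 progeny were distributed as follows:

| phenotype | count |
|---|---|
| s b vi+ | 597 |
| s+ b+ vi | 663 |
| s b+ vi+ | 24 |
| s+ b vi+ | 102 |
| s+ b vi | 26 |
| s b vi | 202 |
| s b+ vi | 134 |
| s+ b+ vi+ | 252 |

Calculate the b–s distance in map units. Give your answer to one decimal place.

14.3 map units

The two most frequent reciprocal classes, s+ b+ vi and s b vi+, are the parental types, so the F1 was s+ b+ vi / s b vi+.
The two rarest classes, s+ b vi and s b+ vi+, are the double crossovers. Comparing them with the parentals, only the b allele has switched, so b is the middle locus and the order is s – b – vi.
Crossovers in the s–b interval produce the single-crossover classes s b+ vi and s+ b vi+ (134 + 102 = 236) plus the double crossovers (50).
RF(s–b) = (236 + 50) / 2000 = 286/2000 = 0.1430 → 14.3 map units.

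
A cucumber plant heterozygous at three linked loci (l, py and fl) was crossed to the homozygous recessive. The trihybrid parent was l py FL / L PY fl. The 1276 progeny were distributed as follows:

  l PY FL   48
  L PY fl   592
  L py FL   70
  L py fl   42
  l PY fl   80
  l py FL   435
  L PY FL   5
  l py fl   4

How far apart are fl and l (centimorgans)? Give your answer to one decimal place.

12.5 centimorgans

The two rarest classes, l py fl and L PY FL, are the double crossovers. Comparing them with the parentals, only the fl allele has switched, so fl is the middle locus and the order is py – fl – l.
Crossovers in the fl–l interval produce the single-crossover classes L py FL and l PY fl (70 + 80 = 150) plus the double crossovers (9).
RF(fl–l) = (150 + 9) / 1276 = 159/1276 = 0.1246 → 12.5 centimorgans.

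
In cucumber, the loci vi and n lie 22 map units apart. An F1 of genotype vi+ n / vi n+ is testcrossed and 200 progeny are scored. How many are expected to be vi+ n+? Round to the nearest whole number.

A map distance of 22 map units corresponds to a recombination frequency of 0.220.
The F1 is vi+ n / vi n+, so vi+ n+ is a recombinant gamete class with expected frequency r/2 = 0.220/2 = 0.1100.
Expected number = 0.1100 × 200 = 22.00 ≈ 22.

22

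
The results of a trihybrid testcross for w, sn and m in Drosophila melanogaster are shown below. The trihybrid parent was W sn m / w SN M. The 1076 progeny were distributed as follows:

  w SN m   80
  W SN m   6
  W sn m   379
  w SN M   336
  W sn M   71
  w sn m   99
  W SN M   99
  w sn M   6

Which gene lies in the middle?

The two rarest classes, W SN m and w sn M, are the double crossovers. Comparing them with the parentals, only the sn allele has switched, so sn is the middle locus and the order is m – sn – w.

sn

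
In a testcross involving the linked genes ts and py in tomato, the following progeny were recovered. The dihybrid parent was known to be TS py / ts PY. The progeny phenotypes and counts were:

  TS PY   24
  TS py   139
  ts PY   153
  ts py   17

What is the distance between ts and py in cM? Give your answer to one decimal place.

12.3 cM

The recombinant classes are TS PY and ts py: 24 + 17 = 41.
Recombination frequency = 41/333 = 0.1231 ≈ 12.3%, i.e. 12.3 cM.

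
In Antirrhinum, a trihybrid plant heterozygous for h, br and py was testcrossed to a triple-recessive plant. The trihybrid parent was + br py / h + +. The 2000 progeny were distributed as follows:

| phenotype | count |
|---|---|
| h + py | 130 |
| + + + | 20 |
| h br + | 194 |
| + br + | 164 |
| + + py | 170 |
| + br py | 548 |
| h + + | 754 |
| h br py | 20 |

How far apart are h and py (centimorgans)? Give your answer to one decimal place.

16.7 centimorgans

The two rarest classes, h br py and + + +, are the double crossovers. Comparing them with the parentals, only the h allele has switched, so h is the middle locus and the order is br – h – py.
Crossovers in the h–py interval produce the single-crossover classes + br + and h + py (164 + 130 = 294) plus the double crossovers (40).
RF(h–py) = (294 + 40) / 2000 = 334/2000 = 0.1670 → 16.7 centimorgans.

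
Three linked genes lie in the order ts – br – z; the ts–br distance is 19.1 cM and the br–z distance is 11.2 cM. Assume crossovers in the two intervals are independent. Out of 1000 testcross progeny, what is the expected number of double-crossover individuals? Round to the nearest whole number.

21

Map distances give recombination frequencies of 0.191 and 0.112 for the two intervals.
With no interference, expected double-crossover frequency = 0.191 × 0.112 = 0.02139.
Expected number = 0.02139 × 1000 = 21.39 ≈ 21.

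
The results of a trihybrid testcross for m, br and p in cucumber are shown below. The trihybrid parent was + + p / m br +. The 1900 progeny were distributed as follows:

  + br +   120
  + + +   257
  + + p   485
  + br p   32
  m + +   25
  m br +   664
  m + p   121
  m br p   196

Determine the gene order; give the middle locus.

The two rarest classes, + br p and m + +, are the double crossovers. Comparing them with the parentals, only the br allele has switched, so br is the middle locus and the order is m – br – p.

br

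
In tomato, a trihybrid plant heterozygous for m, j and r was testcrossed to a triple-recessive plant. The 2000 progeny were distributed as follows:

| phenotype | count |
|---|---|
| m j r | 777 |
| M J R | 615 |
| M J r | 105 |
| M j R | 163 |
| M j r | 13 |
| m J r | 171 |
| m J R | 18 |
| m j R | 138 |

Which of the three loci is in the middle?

m

The two most frequent reciprocal classes, M J R and m j r, are the parental types, so the F1 was M J R / m j r.
The two rarest classes, m J R and M j r, are the double crossovers. Comparing them with the parentals, only the m allele has switched, so m is the middle locus and the order is r – m – j.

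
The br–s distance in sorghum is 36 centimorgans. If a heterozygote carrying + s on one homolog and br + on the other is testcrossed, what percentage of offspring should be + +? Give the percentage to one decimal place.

A map distance of 36 centimorgans corresponds to a recombination frequency of 0.360.
The F1 is + s / br +, so + + is a recombinant gamete class with expected frequency r/2 = 0.360/2 = 0.1800.
That is 0.1800 = 18.0% of the progeny.

18.0%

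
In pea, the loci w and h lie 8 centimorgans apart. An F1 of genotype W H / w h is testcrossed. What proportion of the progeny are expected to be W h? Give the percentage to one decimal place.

4.0%

A map distance of 8 centimorgans corresponds to a recombination frequency of 0.080.
The F1 is W H / w h, so W h is a recombinant gamete class with expected frequency r/2 = 0.080/2 = 0.0400.
That is 0.0400 = 4.0% of the progeny.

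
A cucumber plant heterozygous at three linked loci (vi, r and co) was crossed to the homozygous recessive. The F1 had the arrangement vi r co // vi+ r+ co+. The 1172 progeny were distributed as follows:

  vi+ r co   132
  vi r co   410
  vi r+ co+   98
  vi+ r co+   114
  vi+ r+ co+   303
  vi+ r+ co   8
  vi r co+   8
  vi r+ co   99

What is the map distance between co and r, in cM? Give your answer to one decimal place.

The two rarest classes, vi r co+ and vi+ r+ co, are the double crossovers. Comparing them with the parentals, only the co allele has switched, so co is the middle locus and the order is r – co – vi.
Crossovers in the r–co interval produce the single-crossover classes vi r+ co and vi+ r co+ (99 + 114 = 213) plus the double crossovers (16).
RF(r–co) = (213 + 16) / 1172 = 229/1172 = 0.1954 → 19.5 cM.

19.5 cM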